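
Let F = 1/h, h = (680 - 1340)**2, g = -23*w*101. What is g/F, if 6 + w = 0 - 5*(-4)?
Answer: -14166583200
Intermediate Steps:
w = 14 (w = -6 + (0 - 5*(-4)) = -6 + (0 + 20) = -6 + 20 = 14)
g = -32522 (g = -23*14*101 = -322*101 = -32522)
h = 435600 (h = (-660)**2 = 435600)
F = 1/435600 ≈ 2.2957e-6
g/F = -32522/1/435600 = -32522*435600 = -14166583200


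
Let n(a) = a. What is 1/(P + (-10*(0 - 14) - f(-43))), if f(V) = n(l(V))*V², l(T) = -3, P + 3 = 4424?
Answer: 1/10108 ≈ 9.8931e-5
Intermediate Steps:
P = 4421 (P = -3 + 4424 = 4421)
f(V) = -3*V²
1/(P + (-10*(0 - 14) - f(-43))) = 1/(4421 + (-10*(0 - 14) - (-3)*(-43)²)) = 1/(4421 + (-10*(-14) - (-3)*1849)) = 1/(4421 + (140 - 1*(-5547))) = 1/(4421 + (140 + 5547)) = 1/(4421 + 5687) = 1/10108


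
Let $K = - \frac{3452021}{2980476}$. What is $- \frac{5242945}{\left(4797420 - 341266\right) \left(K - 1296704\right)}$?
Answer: $\frac{1562647174182}{1722213775450988125} \approx 9.0735 \cdot 10^{-7}$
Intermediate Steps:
$K = - \frac{3452021}{2980476}$ ($K = \left(-3452021\right) \frac{1}{2980476} = - \frac{3452021}{2980476} \approx -1.1582$)
$- \frac{5242945}{\left(4797420 - 341266\right) \left(K - 1296704\right)} = - \frac{5242945}{\left(4797420 - 341266\right) \left(- \frac{3452021}{2980476} - 1296704\right)} = - \frac{5242945}{4456154 \left(- \frac{3864798603125}{2980476}\right)} = - \frac{5242945}{- \frac{8611068877254940625}{1490238}} = \left(-5242945\right) \left(- \frac{1490238}{8611068877254940625}\right) = \frac{1562647174182}{1722213775450988125}$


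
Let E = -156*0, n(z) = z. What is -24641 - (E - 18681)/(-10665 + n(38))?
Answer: -261878588/10627 ≈ -24643.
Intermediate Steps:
E = 0
-24641 - (E - 18681)/(-10665 + n(38)) = -24641 - (0 - 18681)/(-10665 + 38) = -24641 - (-18681)/(-10627) = -24641 - (-18681)*(-1)/10627 = -24641 - 1*18681/10627 = -24641 - 18681/10627 = -261878588/10627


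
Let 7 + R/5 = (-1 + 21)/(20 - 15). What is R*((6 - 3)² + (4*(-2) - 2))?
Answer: 15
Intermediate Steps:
R = -15 (R = -35 + 5*((-1 + 21)/(20 - 15)) = -35 + 5*(20/5) = -35 + 5*(20*(⅕)) = -35 + 5*4 = -35 + 20 = -15)
R*((6 - 3)² + (4*(-2) - 2)) = -15*((6 - 3)² + (4*(-2) - 2)) = -15*(3² + (-8 - 2)) = -15*(9 - 10) = -15*(-1) = 15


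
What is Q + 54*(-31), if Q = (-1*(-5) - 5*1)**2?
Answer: -1674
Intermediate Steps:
Q = 0 (Q = (5 - 5)**2 = 0**2 = 0)
Q + 54*(-31) = 0 + 54*(-31) = 0 - 1674 = -1674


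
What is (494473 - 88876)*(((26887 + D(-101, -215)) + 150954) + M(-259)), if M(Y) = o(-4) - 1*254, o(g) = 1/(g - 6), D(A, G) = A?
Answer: 719877485823/10 ≈ 7.1988e+10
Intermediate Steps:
o(g) = 1/(-6 + g)
M(Y) = -2541/10 (M(Y) = 1/(-6 - 4) - 1*254 = 1/(-10) - 254 = -⅒ - 254 = -2541/10)
(494473 - 88876)*(((26887 + D(-101, -215)) + 150954) + M(-259)) = (494473 - 88876)*(((26887 - 101) + 150954) - 2541/10) = 405597*((26786 + 150954) - 2541/10) = 405597*(177740 - 2541/10) = 405597*(1774859/10) = 719877485823/10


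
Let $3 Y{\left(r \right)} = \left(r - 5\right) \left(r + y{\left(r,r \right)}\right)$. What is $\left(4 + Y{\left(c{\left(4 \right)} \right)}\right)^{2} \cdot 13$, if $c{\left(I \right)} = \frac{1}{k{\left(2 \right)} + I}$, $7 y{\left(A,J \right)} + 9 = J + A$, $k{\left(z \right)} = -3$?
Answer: $208$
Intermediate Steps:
$y{\left(A,J \right)} = - \frac{9}{7} + \frac{A}{7} + \frac{J}{7}$ ($y{\left(A,J \right)} = - \frac{9}{7} + \frac{J + A}{7} = - \frac{9}{7} + \frac{A + J}{7} = - \frac{9}{7} + \left(\frac{A}{7} + \frac{J}{7}\right) = - \frac{9}{7} + \frac{A}{7} + \frac{J}{7}$)
$c{\left(I \right)} = \frac{1}{-3 + I}$
$Y{\left(r \right)} = \frac{\left(-5 + r\right) \left(- \frac{9}{7} + \frac{9 r}{7}\right)}{3}$ ($Y{\left(r \right)} = \frac{\left(r - 5\right) \left(r + \left(- \frac{9}{7} + \frac{r}{7} + \frac{r}{7}\right)\right)}{3} = \frac{\left(-5 + r\right) \left(r + \left(- \frac{9}{7} + \frac{2 r}{7}\right)\right)}{3} = \frac{\left(-5 + r\right) \left(- \frac{9}{7} + \frac{9 r}{7}\right)}{3}$)
$\left(4 + Y{\left(c{\left(4 \right)} \right)}\right)^{2} \cdot 13 = \left(4 + \left(\frac{15}{7} - \frac{18}{7 \left(-3 + 4\right)} + \frac{3 \left(\frac{1}{-3 + 4}\right)^{2}}{7}\right)\right)^{2} \cdot 13 = \left(4 + \left(\frac{15}{7} - \frac{18}{7 \cdot 1} + \frac{3 \left(1^{-1}\right)^{2}}{7}\right)\right)^{2} \cdot 13 = \left(4 + \left(\frac{15}{7} - \frac{18}{7} + \frac{3 \cdot 1^{2}}{7}\right)\right)^{2} \cdot 13 = \left(4 + \left(\frac{15}{7} - \frac{18}{7} + \frac{3}{7} \cdot 1\right)\right)^{2} \cdot 13 = \left(4 + \left(\frac{15}{7} - \frac{18}{7} + \frac{3}{7}\right)\right)^{2} \cdot 13 = \left(4 + 0\right)^{2} \cdot 13 = 4^{2} \cdot 13 = 16 \cdot 13 = 208$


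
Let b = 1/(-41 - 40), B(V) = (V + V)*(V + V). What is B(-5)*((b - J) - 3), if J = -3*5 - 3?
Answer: 121400/81 ≈ 1498.8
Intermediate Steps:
J = -18 (J = -15 - 3 = -18)
B(V) = 4*V**2 (B(V) = (2*V)*(2*V) = 4*V**2)
b = -1/81 (b = 1/(-81) = -1/81 ≈ -0.012346)
B(-5)*((b - J) - 3) = (4*(-5)**2)*((-1/81 - 1*(-18)) - 3) = (4*25)*((-1/81 + 18) - 3) = 100*(1457/81 - 3) = 100*(1214/81) = 121400/81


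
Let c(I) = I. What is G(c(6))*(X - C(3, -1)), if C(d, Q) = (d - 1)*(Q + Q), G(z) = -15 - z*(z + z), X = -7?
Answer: 261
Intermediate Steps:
G(z) = -15 - 2*z**2 (G(z) = -15 - z*2*z = -15 - 2*z**2)
C(d, Q) = 2*Q*(-1 + d) (C(d, Q) = (-1 + d)*(2*Q) = 2*Q*(-1 + d))
G(c(6))*(X - C(3, -1)) = (-15 - 2*6**2)*(-7 - 2*(-1)*(-1 + 3)) = (-15 - 2*36)*(-7 - 2*(-1)*2) = (-15 - 72)*(-7 - 1*(-4)) = -87*(-7 + 4) = -87*(-3) = 261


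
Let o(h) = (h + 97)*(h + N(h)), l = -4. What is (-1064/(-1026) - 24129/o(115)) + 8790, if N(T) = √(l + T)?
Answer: 659820195599/75064536 + 24129*√111/2780168 ≈ 8790.1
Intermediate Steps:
N(T) = √(-4 + T)
o(h) = (97 + h)*(h + √(-4 + h)) (o(h) = (h + 97)*(h + √(-4 + h)) = (97 + h)*(h + √(-4 + h)))
(-1064/(-1026) - 24129/o(115)) + 8790 = (-1064/(-1026) - 24129/(115² + 97*115 + 97*√(-4 + 115) + 115*√(-4 + 115))) + 8790 = (-1064*(-1/1026) - 24129/(13225 + 11155 + 97*√111 + 115*√111)) + 8790 = (28/27 - 24129/(24380 + 212*√111)) + 8790 = 237358/27 - 24129/(24380 + 212*√111)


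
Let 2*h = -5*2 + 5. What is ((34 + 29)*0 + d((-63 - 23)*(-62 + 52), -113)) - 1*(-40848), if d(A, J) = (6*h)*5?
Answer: 40773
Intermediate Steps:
h = -5/2 (h = (-5*2 + 5)/2 = (-10 + 5)/2 = (1/2)*(-5) = -5/2 ≈ -2.5000)
d(A, J) = -75 (d(A, J) = (6*(-5/2))*5 = -15*5 = -75)
((34 + 29)*0 + d((-63 - 23)*(-62 + 52), -113)) - 1*(-40848) = ((34 + 29)*0 - 75) - 1*(-40848) = (63*0 - 75) + 40848 = (0 - 75) + 40848 = -75 + 40848 = 40773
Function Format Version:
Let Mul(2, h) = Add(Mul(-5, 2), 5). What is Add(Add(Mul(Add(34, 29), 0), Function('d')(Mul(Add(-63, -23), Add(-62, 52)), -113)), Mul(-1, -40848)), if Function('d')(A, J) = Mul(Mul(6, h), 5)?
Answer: 40773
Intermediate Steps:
h = Rational(-5, 2) (h = Mul(Rational(1, 2), Add(Mul(-5, 2), 5)) = Mul(Rational(1, 2), Add(-10, 5)) = Mul(Rational(1, 2), -5) = Rational(-5, 2) ≈ -2.5000)
Function('d')(A, J) = -75 (Function('d')(A, J) = Mul(Mul(6, Rational(-5, 2)), 5) = Mul(-15, 5) = -75)
Add(Add(Mul(Add(34, 29), 0), Function('d')(Mul(Add(-63, -23), Add(-62, 52)), -113)), Mul(-1, -40848)) = Add(Add(Mul(Add(34, 29), 0), -75), Mul(-1, -40848)) = Add(Add(Mul(63, 0), -75), 40848) = Add(Add(0, -75), 40848) = Add(-75, 40848) = 40773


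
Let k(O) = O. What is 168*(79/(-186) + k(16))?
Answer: 81116/31 ≈ 2616.6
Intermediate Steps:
168*(79/(-186) + k(16)) = 168*(79/(-186) + 16) = 168*(79*(-1/186) + 16) = 168*(-79/186 + 16) = 168*(2897/186) = 81116/31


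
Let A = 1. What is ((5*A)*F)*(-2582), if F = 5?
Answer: -64550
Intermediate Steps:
((5*A)*F)*(-2582) = ((5*1)*5)*(-2582) = (5*5)*(-2582) = 25*(-2582) = -64550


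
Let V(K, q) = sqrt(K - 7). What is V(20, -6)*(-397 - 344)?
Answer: -741*sqrt(13) ≈ -2671.7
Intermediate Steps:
V(K, q) = sqrt(-7 + K)
V(20, -6)*(-397 - 344) = sqrt(-7 + 20)*(-397 - 344) = sqrt(13)*(-741) = -741*sqrt(13)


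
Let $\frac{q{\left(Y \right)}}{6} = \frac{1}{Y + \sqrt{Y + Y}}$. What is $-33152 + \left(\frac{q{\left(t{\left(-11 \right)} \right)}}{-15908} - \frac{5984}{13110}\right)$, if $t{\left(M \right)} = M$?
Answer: $- \frac{22470738605839}{677800110} + \frac{3 i \sqrt{22}}{1137422} \approx -33152.0 + 1.2371 \cdot 10^{-5} i$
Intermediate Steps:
$q{\left(Y \right)} = \frac{6}{Y + \sqrt{2} \sqrt{Y}}$ ($q{\left(Y \right)} = \frac{6}{Y + \sqrt{Y + Y}} = \frac{6}{Y + \sqrt{2 Y}} = \frac{6}{Y + \sqrt{2} \sqrt{Y}}$)
$-33152 + \left(\frac{q{\left(t{\left(-11 \right)} \right)}}{-15908} - \frac{5984}{13110}\right) = -33152 + \left(\frac{6 \frac{1}{-11 + \sqrt{2} \sqrt{-11}}}{-15908} - \frac{5984}{13110}\right) = -33152 + \left(\frac{6}{-11 + \sqrt{2} i \sqrt{11}} \left(- \frac{1}{15908}\right) - \frac{2992}{6555}\right) = -33152 - \left(\frac{2992}{6555} - \frac{6}{-11 + i \sqrt{22}} \left(- \frac{1}{15908}\right)\right) = -33152 - \left(\frac{2992}{6555} + \frac{3}{7954 \left(-11 + i \sqrt{22}\right)}\right) = - \frac{217314352}{6555} - \frac{3}{7954 \left(-11 + i \sqrt{22}\right)}$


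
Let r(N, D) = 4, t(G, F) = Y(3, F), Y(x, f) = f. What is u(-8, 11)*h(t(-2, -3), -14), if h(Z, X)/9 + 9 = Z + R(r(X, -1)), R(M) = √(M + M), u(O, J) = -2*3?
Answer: 648 - 108*√2 ≈ 495.27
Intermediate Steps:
t(G, F) = F
u(O, J) = -6
R(M) = √2*√M (R(M) = √(2*M) = √2*√M)
h(Z, X) = -81 + 9*Z + 18*√2 (h(Z, X) = -81 + 9*(Z + √2*√4) = -81 + 9*(Z + √2*2) = -81 + 9*(Z + 2*√2) = -81 + (9*Z + 18*√2) = -81 + 9*Z + 18*√2)
u(-8, 11)*h(t(-2, -3), -14) = -6*(-81 + 9*(-3) + 18*√2) = -6*(-81 - 27 + 18*√2) = -6*(-108 + 18*√2) = 648 - 108*√2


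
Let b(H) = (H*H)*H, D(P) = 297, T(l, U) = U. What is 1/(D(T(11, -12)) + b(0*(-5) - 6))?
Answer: 1/81 ≈ 0.012346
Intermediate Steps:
b(H) = H³ (b(H) = H²*H = H³)
1/(D(T(11, -12)) + b(0*(-5) - 6)) = 1/(297 + (0*(-5) - 6)³) = 1/(297 + (0 - 6)³) = 1/(297 + (-6)³) = 1/(297 - 216) = 1/81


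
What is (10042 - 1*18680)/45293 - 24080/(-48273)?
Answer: 673673266/2186428989 ≈ 0.30812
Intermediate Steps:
(10042 - 1*18680)/45293 - 24080/(-48273) = (10042 - 18680)*(1/45293) - 24080*(-1/48273) = -8638*1/45293 + 24080/48273 = -8638/45293 + 24080/48273 = 673673266/2186428989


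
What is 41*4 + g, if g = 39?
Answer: 203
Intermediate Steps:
41*4 + g = 41*4 + 39 = 164 + 39 = 203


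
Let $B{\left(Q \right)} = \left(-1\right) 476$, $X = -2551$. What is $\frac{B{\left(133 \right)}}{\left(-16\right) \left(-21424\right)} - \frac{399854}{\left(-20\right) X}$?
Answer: $- \frac{8567989941}{1093052480} \approx -7.8386$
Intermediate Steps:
$B{\left(Q \right)} = -476$
$\frac{B{\left(133 \right)}}{\left(-16\right) \left(-21424\right)} - \frac{399854}{\left(-20\right) X} = - \frac{476}{\left(-16\right) \left(-21424\right)} - \frac{399854}{\left(-20\right) \left(-2551\right)} = - \frac{476}{342784} - \frac{399854}{51020} = \left(-476\right) \frac{1}{342784} - \frac{199927}{25510} = - \frac{119}{85696} - \frac{199927}{25510} = - \frac{8567989941}{1093052480}$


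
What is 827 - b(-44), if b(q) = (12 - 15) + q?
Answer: 874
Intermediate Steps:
b(q) = -3 + q
827 - b(-44) = 827 - (-3 - 44) = 827 - 1*(-47) = 827 + 47 = 874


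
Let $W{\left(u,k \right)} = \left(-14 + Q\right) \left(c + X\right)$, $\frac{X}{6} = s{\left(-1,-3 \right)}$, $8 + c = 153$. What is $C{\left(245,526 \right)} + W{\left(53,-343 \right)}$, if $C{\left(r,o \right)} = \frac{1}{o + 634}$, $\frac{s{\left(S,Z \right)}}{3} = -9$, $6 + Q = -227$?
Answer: $\frac{4870841}{1160} \approx 4199.0$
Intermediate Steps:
$c = 145$ ($c = -8 + 153 = 145$)
$Q = -233$ ($Q = -6 - 227 = -233$)
$s{\left(S,Z \right)} = -27$ ($s{\left(S,Z \right)} = 3 \left(-9\right) = -27$)
$X = -162$ ($X = 6 \left(-27\right) = -162$)
$C{\left(r,o \right)} = \frac{1}{634 + o}$
$W{\left(u,k \right)} = 4199$ ($W{\left(u,k \right)} = \left(-14 - 233\right) \left(145 - 162\right) = \left(-247\right) \left(-17\right) = 4199$)
$C{\left(245,526 \right)} + W{\left(53,-343 \right)} = \frac{1}{634 + 526} + 4199 = \frac{1}{1160} + 4199 = \frac{4870841}{1160}$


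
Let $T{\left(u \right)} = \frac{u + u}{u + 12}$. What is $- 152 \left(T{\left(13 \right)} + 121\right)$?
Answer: $- \frac{463752}{25} \approx -18550.0$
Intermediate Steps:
$T{\left(u \right)} = \frac{2 u}{12 + u}$
$- 152 \left(T{\left(13 \right)} + 121\right) = - 152 \left(2 \cdot 13 \frac{1}{12 + 13} + 121\right) = - 152 \left(2 \cdot 13 \cdot \frac{1}{25} + 121\right) = - 152 \left(\frac{26}{25} + 121\right) = \left(-152\right) \frac{3051}{25} = - \frac{463752}{25}$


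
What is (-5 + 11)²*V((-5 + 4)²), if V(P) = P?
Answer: 36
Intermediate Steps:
(-5 + 11)²*V((-5 + 4)²) = (-5 + 11)²*(-5 + 4)² = 6²*(-1)² = 36*1 = 36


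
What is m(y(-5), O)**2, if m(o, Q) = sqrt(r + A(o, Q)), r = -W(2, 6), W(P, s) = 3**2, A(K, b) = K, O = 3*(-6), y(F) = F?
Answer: -14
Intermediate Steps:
O = -18
W(P, s) = 9
r = -9 (r = -1*9 = -9)
m(o, Q) = sqrt(-9 + o)
m(y(-5), O)**2 = (sqrt(-9 - 5))**2 = (sqrt(-14))**2 = (I*sqrt(14))**2 = -14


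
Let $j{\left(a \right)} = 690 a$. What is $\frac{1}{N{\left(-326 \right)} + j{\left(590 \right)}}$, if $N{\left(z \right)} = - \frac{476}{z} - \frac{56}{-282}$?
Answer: $\frac{22983}{9356417422} \approx 2.4564 \cdot 10^{-6}$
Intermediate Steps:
$N{\left(z \right)} = \frac{28}{141} - \frac{476}{z}$ ($N{\left(z \right)} = - \frac{476}{z} - - \frac{28}{141} = - \frac{476}{z} + \frac{28}{141} = \frac{28}{141} - \frac{476}{z}$)
$\frac{1}{N{\left(-326 \right)} + j{\left(590 \right)}} = \frac{1}{\left(\frac{28}{141} - \frac{476}{-326}\right) + 690 \cdot 590} = \frac{1}{\left(\frac{28}{141} - - \frac{238}{163}\right) + 407100} = \frac{1}{\left(\frac{28}{141} + \frac{238}{163}\right) + 407100} = \frac{1}{\frac{38122}{22983} + 407100} = \frac{1}{\frac{9356417422}{22983}} = \frac{22983}{9356417422}$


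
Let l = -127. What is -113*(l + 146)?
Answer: -2147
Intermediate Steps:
-113*(l + 146) = -113*(-127 + 146) = -113*19 = -2147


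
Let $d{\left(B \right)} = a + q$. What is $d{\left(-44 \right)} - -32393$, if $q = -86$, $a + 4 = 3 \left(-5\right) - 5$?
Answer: $32283$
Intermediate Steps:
$a = -24$ ($a = -4 + \left(3 \left(-5\right) - 5\right) = -4 - 20 = -24$)
$d{\left(B \right)} = -110$ ($d{\left(B \right)} = -24 - 86 = -110$)
$d{\left(-44 \right)} - -32393 = -110 - -32393 = -110 + 32393 = 32283$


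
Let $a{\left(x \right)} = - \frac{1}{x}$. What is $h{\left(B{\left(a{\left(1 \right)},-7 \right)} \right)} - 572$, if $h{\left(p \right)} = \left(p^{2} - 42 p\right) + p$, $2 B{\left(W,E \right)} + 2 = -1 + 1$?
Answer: $-530$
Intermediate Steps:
$B{\left(W,E \right)} = -1$ ($B{\left(W,E \right)} = -1 + \frac{-1 + 1}{2} = -1 + \frac{1}{2} \cdot 0 = -1 + 0 = -1$)
$h{\left(p \right)} = p^{2} - 41 p$
$h{\left(B{\left(a{\left(1 \right)},-7 \right)} \right)} - 572 = - (-41 - 1) - 572 = \left(-1\right) \left(-42\right) - 572 = 42 - 572 = -530$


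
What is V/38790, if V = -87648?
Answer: -14608/6465 ≈ -2.2596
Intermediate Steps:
V/38790 = -87648/38790 = -87648*1/38790 = -14608/6465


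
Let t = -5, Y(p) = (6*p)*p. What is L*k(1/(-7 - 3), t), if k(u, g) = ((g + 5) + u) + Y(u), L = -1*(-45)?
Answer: -9/5 ≈ -1.8000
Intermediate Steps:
Y(p) = 6*p²
L = 45
k(u, g) = 5 + g + u + 6*u² (k(u, g) = ((g + 5) + u) + 6*u² = ((5 + g) + u) + 6*u² = (5 + g + u) + 6*u² = 5 + g + u + 6*u²)
L*k(1/(-7 - 3), t) = 45*(5 - 5 + 1/(-7 - 3) + 6*(1/(-7 - 3))²) = 45*(5 - 5 + 1/(-10) + 6*(1/(-10))²) = 45*(5 - 5 - ⅒ + 6*(-⅒)²) = 45*(5 - 5 - ⅒ + 6*(1/100)) = 45*(5 - 5 - ⅒ + 3/50) = 45*(-1/25) = -9/5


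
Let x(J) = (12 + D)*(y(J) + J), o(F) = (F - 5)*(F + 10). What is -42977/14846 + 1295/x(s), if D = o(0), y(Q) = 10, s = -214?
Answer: -156966067/57543096 ≈ -2.7278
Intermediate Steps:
o(F) = (-5 + F)*(10 + F)
D = -50 (D = -50 + 0² + 5*0 = -50 + 0 + 0 = -50)
x(J) = -380 - 38*J (x(J) = (12 - 50)*(10 + J) = -38*(10 + J) = -380 - 38*J)
-42977/14846 + 1295/x(s) = -42977/14846 + 1295/(-380 - 38*(-214)) = -42977*1/14846 + 1295/(-380 + 8132) = -42977/14846 + 1295/7752 = -156966067/57543096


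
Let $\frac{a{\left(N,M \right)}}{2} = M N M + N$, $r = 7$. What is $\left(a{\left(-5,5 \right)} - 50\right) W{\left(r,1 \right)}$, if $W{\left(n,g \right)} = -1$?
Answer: $310$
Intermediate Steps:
$a{\left(N,M \right)} = 2 N + 2 N M^{2}$ ($a{\left(N,M \right)} = 2 \left(M N M + N\right) = 2 \left(N M^{2} + N\right) = 2 \left(N + N M^{2}\right) = 2 N + 2 N M^{2}$)
$\left(a{\left(-5,5 \right)} - 50\right) W{\left(r,1 \right)} = \left(2 \left(-5\right) \left(1 + 5^{2}\right) - 50\right) \left(-1\right) = \left(2 \left(-5\right) \left(1 + 25\right) - 50\right) \left(-1\right) = \left(2 \left(-5\right) 26 - 50\right) \left(-1\right) = \left(-260 - 50\right) \left(-1\right) = \left(-310\right) \left(-1\right) = 310$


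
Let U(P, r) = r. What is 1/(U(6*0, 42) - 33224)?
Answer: -1/33182 ≈ -3.0137e-5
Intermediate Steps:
1/(U(6*0, 42) - 33224) = 1/(42 - 33224) = 1/(-33182) = -1/33182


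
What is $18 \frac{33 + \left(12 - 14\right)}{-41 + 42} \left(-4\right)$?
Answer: $-2232$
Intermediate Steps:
$18 \frac{33 + \left(12 - 14\right)}{-41 + 42} \left(-4\right) = 18 \frac{33 - 2}{1} \left(-4\right) = 18 \cdot 31 \cdot 1 \left(-4\right) = 18 \cdot 31 \left(-4\right) = 558 \left(-4\right) = -2232$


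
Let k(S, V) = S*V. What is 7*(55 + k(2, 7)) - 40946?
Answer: -40463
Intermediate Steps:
7*(55 + k(2, 7)) - 40946 = 7*(55 + 2*7) - 40946 = 7*(55 + 14) - 40946 = 7*69 - 40946 = 483 - 40946 = -40463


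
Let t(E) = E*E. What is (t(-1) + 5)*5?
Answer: 30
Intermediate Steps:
t(E) = E²
(t(-1) + 5)*5 = ((-1)² + 5)*5 = (1 + 5)*5 = 6*5 = 30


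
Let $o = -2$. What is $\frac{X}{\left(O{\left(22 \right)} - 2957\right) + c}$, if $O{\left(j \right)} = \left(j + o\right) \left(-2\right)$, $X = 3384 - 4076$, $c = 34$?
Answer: $\frac{692}{2963} \approx 0.23355$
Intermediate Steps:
$X = -692$
$O{\left(j \right)} = 4 - 2 j$ ($O{\left(j \right)} = \left(j - 2\right) \left(-2\right) = \left(-2 + j\right) \left(-2\right) = 4 - 2 j$)
$\frac{X}{\left(O{\left(22 \right)} - 2957\right) + c} = - \frac{692}{\left(\left(4 - 44\right) - 2957\right) + 34} = - \frac{692}{\left(-40 - 2957\right) + 34} = - \frac{692}{-2997 + 34} = - \frac{692}{-2963} = \left(-692\right) \left(- \frac{1}{2963}\right) = \frac{692}{2963}$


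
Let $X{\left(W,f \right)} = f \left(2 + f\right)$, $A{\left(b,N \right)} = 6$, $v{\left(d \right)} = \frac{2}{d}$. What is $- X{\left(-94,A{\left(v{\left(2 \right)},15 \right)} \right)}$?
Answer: $-48$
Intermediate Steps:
$- X{\left(-94,A{\left(v{\left(2 \right)},15 \right)} \right)} = - 6 \left(2 + 6\right) = - 6 \cdot 8 = \left(-1\right) 48 = -48$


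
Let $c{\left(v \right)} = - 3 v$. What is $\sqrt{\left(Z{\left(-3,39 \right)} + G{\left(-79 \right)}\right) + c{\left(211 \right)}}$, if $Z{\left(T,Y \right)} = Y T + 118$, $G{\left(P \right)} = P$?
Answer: $3 i \sqrt{79} \approx 26.665 i$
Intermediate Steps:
$Z{\left(T,Y \right)} = 118 + T Y$ ($Z{\left(T,Y \right)} = T Y + 118 = 118 + T Y$)
$\sqrt{\left(Z{\left(-3,39 \right)} + G{\left(-79 \right)}\right) + c{\left(211 \right)}} = \sqrt{\left(\left(118 - 117\right) - 79\right) - 633} = \sqrt{\left(1 - 79\right) - 633} = \sqrt{-78 - 633} = \sqrt{-711} = 3 i \sqrt{79}$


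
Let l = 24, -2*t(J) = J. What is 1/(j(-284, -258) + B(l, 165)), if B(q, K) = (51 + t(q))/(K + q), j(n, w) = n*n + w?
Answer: 63/5065087 ≈ 1.2438e-5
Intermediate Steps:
j(n, w) = w + n² (j(n, w) = n² + w = w + n²)
t(J) = -J/2
B(q, K) = (51 - q/2)/(K + q)
1/(j(-284, -258) + B(l, 165)) = 1/((-258 + (-284)²) + (51 - ½*24)/(165 + 24)) = 1/((-258 + 80656) + (51 - 12)/189) = 1/(80398 + (1/189)*39) = 1/(80398 + 13/63) = 1/(5065087/63) = 63/5065087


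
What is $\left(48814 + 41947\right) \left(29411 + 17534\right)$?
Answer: $4260775145$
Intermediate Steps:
$\left(48814 + 41947\right) \left(29411 + 17534\right) = 90761 \cdot 46945 = 4260775145$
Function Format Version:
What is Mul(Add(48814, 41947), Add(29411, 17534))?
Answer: 4260775145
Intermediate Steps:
Mul(Add(48814, 41947), Add(29411, 17534)) = Mul(90761, 46945) = 4260775145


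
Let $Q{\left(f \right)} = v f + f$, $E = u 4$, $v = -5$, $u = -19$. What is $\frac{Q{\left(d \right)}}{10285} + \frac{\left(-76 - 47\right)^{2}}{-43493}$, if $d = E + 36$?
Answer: $- \frac{29728577}{89465101} \approx -0.33229$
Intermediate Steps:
$E = -76$ ($E = \left(-19\right) 4 = -76$)
$d = -40$ ($d = -76 + 36 = -40$)
$Q{\left(f \right)} = - 4 f$ ($Q{\left(f \right)} = - 5 f + f = - 4 f$)
$\frac{Q{\left(d \right)}}{10285} + \frac{\left(-76 - 47\right)^{2}}{-43493} = \frac{\left(-4\right) \left(-40\right)}{10285} + \frac{\left(-76 - 47\right)^{2}}{-43493} = 160 \cdot \frac{1}{10285} + \left(-123\right)^{2} \left(- \frac{1}{43493}\right) = \frac{32}{2057} + 15129 \left(- \frac{1}{43493}\right) = \frac{32}{2057} - \frac{15129}{43493} = - \frac{29728577}{89465101}$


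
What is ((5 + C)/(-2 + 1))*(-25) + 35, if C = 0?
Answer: 160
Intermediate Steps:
((5 + C)/(-2 + 1))*(-25) + 35 = ((5 + 0)/(-2 + 1))*(-25) + 35 = (5/(-1))*(-25) + 35 = (5*(-1))*(-25) + 35 = -5*(-25) + 35 = 125 + 35 = 160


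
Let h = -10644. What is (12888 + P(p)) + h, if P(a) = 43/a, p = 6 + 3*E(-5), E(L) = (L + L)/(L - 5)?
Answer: 20239/9 ≈ 2248.8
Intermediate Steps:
E(L) = 2*L/(-5 + L) (E(L) = (2*L)/(-5 + L) = 2*L/(-5 + L))
p = 9 (p = 6 + 3*(2*(-5)/(-5 - 5)) = 6 + 3*(2*(-5)/(-10)) = 6 + 3*(2*(-5)*(-⅒)) = 6 + 3*1 = 6 + 3 = 9)
(12888 + P(p)) + h = (12888 + 43/9) - 10644 = 116035/9 - 10644 = 20239/9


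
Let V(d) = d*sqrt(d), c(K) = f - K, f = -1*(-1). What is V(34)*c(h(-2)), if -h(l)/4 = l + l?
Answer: -510*sqrt(34) ≈ -2973.8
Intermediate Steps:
f = 1
h(l) = -8*l (h(l) = -4*(l + l) = -8*l)
c(K) = 1 - K
V(d) = d**(3/2)
V(34)*c(h(-2)) = 34**(3/2)*(1 - (-8)*(-2)) = (34*sqrt(34))*(1 - 1*16) = (34*sqrt(34))*(1 - 16) = (34*sqrt(34))*(-15) = -510*sqrt(34)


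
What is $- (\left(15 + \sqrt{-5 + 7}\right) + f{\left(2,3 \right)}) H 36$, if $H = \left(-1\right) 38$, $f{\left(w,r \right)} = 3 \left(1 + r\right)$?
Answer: $36936 + 1368 \sqrt{2} \approx 38871.0$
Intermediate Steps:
$f{\left(w,r \right)} = 3 + 3 r$
$H = -38$
$- (\left(15 + \sqrt{-5 + 7}\right) + f{\left(2,3 \right)}) H 36 = - (\left(15 + \sqrt{-5 + 7}\right) + \left(3 + 3 \cdot 3\right)) \left(-38\right) 36 = - (\left(15 + \sqrt{2}\right) + \left(3 + 9\right)) \left(-38\right) 36 = - (\left(15 + \sqrt{2}\right) + 12) \left(-38\right) 36 = - (27 + \sqrt{2}) \left(-38\right) 36 = \left(-27 - \sqrt{2}\right) \left(-38\right) 36 = \left(1026 + 38 \sqrt{2}\right) 36 = 36936 + 1368 \sqrt{2}$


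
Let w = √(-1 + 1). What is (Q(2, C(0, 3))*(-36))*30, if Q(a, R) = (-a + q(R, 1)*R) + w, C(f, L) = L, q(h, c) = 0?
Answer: 2160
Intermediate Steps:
w = 0 (w = √0 = 0)
Q(a, R) = -a (Q(a, R) = (-a + 0*R) + 0 = (-a + 0) + 0 = -a + 0 = -a)
(Q(2, C(0, 3))*(-36))*30 = (-1*2*(-36))*30 = -2*(-36)*30 = 72*30 = 2160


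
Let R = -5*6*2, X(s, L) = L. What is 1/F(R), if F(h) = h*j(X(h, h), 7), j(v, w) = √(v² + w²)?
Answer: -√3649/218940 ≈ -0.00027591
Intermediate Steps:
R = -60 (R = -30*2 = -60)
F(h) = h*√(49 + h²) (F(h) = h*√(h² + 7²) = h*√(h² + 49) = h*√(49 + h²))
1/F(R) = 1/(-60*√(49 + (-60)²)) = 1/(-60*√(49 + 3600)) = 1/(-60*√3649) = -√3649/218940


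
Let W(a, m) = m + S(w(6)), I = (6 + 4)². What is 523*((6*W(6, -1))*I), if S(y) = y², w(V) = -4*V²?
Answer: 6506643000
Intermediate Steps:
I = 100 (I = 10² = 100)
W(a, m) = 20736 + m (W(a, m) = m + (-4*6²)² = m + (-4*36)² = m + (-144)² = m + 20736 = 20736 + m)
523*((6*W(6, -1))*I) = 523*((6*(20736 - 1))*100) = 523*((6*20735)*100) = 523*(124410*100) = 523*12441000 = 6506643000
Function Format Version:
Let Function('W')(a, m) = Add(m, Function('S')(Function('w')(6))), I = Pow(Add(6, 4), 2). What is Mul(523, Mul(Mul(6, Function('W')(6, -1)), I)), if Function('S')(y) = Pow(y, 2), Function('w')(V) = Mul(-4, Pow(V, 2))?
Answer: 6506643000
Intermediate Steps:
I = 100 (I = Pow(10, 2) = 100)
Function('W')(a, m) = Add(20736, m) (Function('W')(a, m) = Add(m, Pow(Mul(-4, Pow(6, 2)), 2)) = Add(m, Pow(Mul(-4, 36), 2)) = Add(m, Pow(-144, 2)) = Add(m, 20736) = Add(20736, m))
Mul(523, Mul(Mul(6, Function('W')(6, -1)), I)) = Mul(523, Mul(Mul(6, Add(20736, -1)), 100)) = Mul(523, Mul(Mul(6, 20735), 100)) = Mul(523, Mul(124410, 100)) = Mul(523, 12441000) = 6506643000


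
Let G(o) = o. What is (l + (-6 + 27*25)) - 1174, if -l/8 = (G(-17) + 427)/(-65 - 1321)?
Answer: -348325/693 ≈ -502.63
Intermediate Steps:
l = 1640/693 (l = -8*(-17 + 427)/(-65 - 1321) = -3280/(-1386) = -3280*(-1)/1386 = -8*(-205/693) = 1640/693 ≈ 2.3665)
(l + (-6 + 27*25)) - 1174 = (1640/693 + (-6 + 27*25)) - 1174 = (1640/693 + (-6 + 675)) - 1174 = (1640/693 + 669) - 1174 = 465257/693 - 1174 = -348325/693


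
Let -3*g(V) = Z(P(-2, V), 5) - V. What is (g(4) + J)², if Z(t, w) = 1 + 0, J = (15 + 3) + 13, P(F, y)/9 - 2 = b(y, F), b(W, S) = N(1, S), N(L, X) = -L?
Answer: 1024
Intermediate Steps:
b(W, S) = -1 (b(W, S) = -1*1 = -1)
P(F, y) = 9 (P(F, y) = 18 + 9*(-1) = 18 - 9 = 9)
J = 31 (J = 18 + 13 = 31)
Z(t, w) = 1
g(V) = -⅓ + V/3 (g(V) = -(1 - V)/3 = -⅓ + V/3)
(g(4) + J)² = ((-⅓ + (⅓)*4) + 31)² = ((-⅓ + 4/3) + 31)² = (1 + 31)² = 32² = 1024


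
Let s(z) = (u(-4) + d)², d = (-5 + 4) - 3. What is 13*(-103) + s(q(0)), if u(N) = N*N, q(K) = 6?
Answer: -1195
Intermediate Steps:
u(N) = N²
d = -4 (d = -1 - 3 = -4)
s(z) = 144 (s(z) = ((-4)² - 4)² = (16 - 4)² = 12² = 144)
13*(-103) + s(q(0)) = 13*(-103) + 144 = -1339 + 144 = -1195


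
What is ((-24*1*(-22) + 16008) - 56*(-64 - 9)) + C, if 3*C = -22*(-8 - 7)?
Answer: 20734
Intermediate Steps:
C = 110 (C = (-22*(-8 - 7))/3 = (-22*(-15))/3 = (⅓)*330 = 110)
((-24*1*(-22) + 16008) - 56*(-64 - 9)) + C = ((-24*1*(-22) + 16008) - 56*(-64 - 9)) + 110 = ((-24*(-22) + 16008) - 56*(-73)) + 110 = ((528 + 16008) + 4088) + 110 = (16536 + 4088) + 110 = 20624 + 110 = 20734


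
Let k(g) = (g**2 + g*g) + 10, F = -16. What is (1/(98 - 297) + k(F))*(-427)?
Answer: -44355479/199 ≈ -2.2289e+5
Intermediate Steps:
k(g) = 10 + 2*g**2 (k(g) = (g**2 + g**2) + 10 = 2*g**2 + 10 = 10 + 2*g**2)
(1/(98 - 297) + k(F))*(-427) = (1/(98 - 297) + (10 + 2*(-16)**2))*(-427) = (1/(-199) + (10 + 2*256))*(-427) = (-1/199 + (10 + 512))*(-427) = (-1/199 + 522)*(-427) = (103877/199)*(-427) = -44355479/199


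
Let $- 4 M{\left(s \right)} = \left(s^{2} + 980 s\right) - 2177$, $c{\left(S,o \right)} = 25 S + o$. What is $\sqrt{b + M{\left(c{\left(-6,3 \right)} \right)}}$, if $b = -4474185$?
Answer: $2 i \sqrt{1110757} \approx 2107.8 i$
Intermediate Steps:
$c{\left(S,o \right)} = o + 25 S$
$M{\left(s \right)} = \frac{2177}{4} - 245 s - \frac{s^{2}}{4}$ ($M{\left(s \right)} = - \frac{\left(s^{2} + 980 s\right) - 2177}{4} = - \frac{-2177 + s^{2} + 980 s}{4} = \frac{2177}{4} - 245 s - \frac{s^{2}}{4}$)
$\sqrt{b + M{\left(c{\left(-6,3 \right)} \right)}} = \sqrt{-4474185 - \left(- \frac{2177}{4} + 245 \left(3 + 25 \left(-6\right)\right) + \frac{\left(3 + 25 \left(-6\right)\right)^{2}}{4}\right)} = \sqrt{-4474185 - \left(- \frac{2177}{4} + 245 \left(3 - 150\right) + \frac{\left(3 - 150\right)^{2}}{4}\right)} = \sqrt{-4474185 - \left(- \frac{146237}{4} + \frac{21609}{4}\right)} = \sqrt{-4474185 + \left(\frac{2177}{4} + 36015 - \frac{21609}{4}\right)} = \sqrt{-4474185 + 31157} = \sqrt{-4443028} = 2 i \sqrt{1110757}$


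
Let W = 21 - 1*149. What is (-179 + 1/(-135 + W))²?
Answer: 2216338084/69169 ≈ 32042.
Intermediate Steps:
W = -128 (W = 21 - 149 = -128)
(-179 + 1/(-135 + W))² = (-179 + 1/(-135 - 128))² = (-179 + 1/(-263))² = (-179 - 1/263)² = (-47078/263)² = 2216338084/69169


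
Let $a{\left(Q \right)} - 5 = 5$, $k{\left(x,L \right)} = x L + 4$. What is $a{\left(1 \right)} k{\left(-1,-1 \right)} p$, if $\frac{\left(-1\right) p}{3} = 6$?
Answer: $-900$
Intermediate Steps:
$k{\left(x,L \right)} = 4 + L x$ ($k{\left(x,L \right)} = L x + 4 = 4 + L x$)
$p = -18$ ($p = \left(-3\right) 6 = -18$)
$a{\left(Q \right)} = 10$ ($a{\left(Q \right)} = 5 + 5 = 10$)
$a{\left(1 \right)} k{\left(-1,-1 \right)} p = 10 \left(4 - -1\right) \left(-18\right) = 10 \left(4 + 1\right) \left(-18\right) = 10 \cdot 5 \left(-18\right) = 50 \left(-18\right) = -900$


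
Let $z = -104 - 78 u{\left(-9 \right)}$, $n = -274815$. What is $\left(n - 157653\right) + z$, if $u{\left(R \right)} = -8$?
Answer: $-431948$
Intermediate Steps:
$z = 520$ ($z = -104 - -624 = -104 + 624 = 520$)
$\left(n - 157653\right) + z = \left(-274815 - 157653\right) + 520 = -432468 + 520 = -431948$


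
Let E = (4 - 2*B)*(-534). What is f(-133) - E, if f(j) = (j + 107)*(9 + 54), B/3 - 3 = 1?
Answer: -12318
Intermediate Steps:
B = 12 (B = 9 + 3*1 = 9 + 3 = 12)
f(j) = 6741 + 63*j (f(j) = (107 + j)*63 = 6741 + 63*j)
E = 10680 (E = (4 - 2*12)*(-534) = (4 - 24)*(-534) = -20*(-534) = 10680)
f(-133) - E = (6741 + 63*(-133)) - 1*10680 = (6741 - 8379) - 10680 = -1638 - 10680 = -12318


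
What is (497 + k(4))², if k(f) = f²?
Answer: 263169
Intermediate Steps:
(497 + k(4))² = (497 + 4²)² = (497 + 16)² = 513² = 263169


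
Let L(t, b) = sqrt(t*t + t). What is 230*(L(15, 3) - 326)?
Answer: -74980 + 920*sqrt(15) ≈ -71417.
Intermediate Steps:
L(t, b) = sqrt(t + t**2) (L(t, b) = sqrt(t**2 + t) = sqrt(t + t**2))
230*(L(15, 3) - 326) = 230*(sqrt(15*(1 + 15)) - 326) = 230*(sqrt(15*16) - 326) = 230*(sqrt(240) - 326) = 230*(4*sqrt(15) - 326) = 230*(-326 + 4*sqrt(15)) = -74980 + 920*sqrt(15)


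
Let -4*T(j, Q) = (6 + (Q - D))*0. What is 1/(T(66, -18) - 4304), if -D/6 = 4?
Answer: -1/4304 ≈ -0.00023234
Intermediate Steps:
D = -24 (D = -6*4 = -24)
T(j, Q) = 0 (T(j, Q) = -(6 + (Q - 1*(-24)))*0/4 = -(6 + (Q + 24))*0/4 = -(6 + (24 + Q))*0/4 = -(30 + Q)*0/4 = -¼*0 = 0)
1/(T(66, -18) - 4304) = 1/(0 - 4304) = 1/(-4304) = -1/4304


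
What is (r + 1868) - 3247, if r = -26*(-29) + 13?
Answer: -612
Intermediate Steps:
r = 767 (r = 754 + 13 = 767)
(r + 1868) - 3247 = (767 + 1868) - 3247 = 2635 - 3247 = -612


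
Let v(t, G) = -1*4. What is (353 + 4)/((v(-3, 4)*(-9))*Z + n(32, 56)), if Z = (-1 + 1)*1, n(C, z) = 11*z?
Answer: 51/88 ≈ 0.57955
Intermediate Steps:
v(t, G) = -4
Z = 0 (Z = 0*1 = 0)
(353 + 4)/((v(-3, 4)*(-9))*Z + n(32, 56)) = (353 + 4)/(-4*(-9)*0 + 11*56) = 357/(36*0 + 616) = 357/(0 + 616) = 357/616 = 357*(1/616) = 51/88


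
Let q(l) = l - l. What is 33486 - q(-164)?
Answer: 33486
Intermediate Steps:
q(l) = 0
33486 - q(-164) = 33486 - 1*0 = 33486 + 0 = 33486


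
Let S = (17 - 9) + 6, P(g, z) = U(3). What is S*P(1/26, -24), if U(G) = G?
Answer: 42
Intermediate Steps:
P(g, z) = 3
S = 14 (S = 8 + 6 = 14)
S*P(1/26, -24) = 14*3 = 42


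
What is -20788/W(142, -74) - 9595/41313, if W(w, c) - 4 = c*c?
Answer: -227848811/56598810 ≈ -4.0257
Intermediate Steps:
W(w, c) = 4 + c**2 (W(w, c) = 4 + c*c = 4 + c**2)
-20788/W(142, -74) - 9595/41313 = -20788/(4 + (-74)**2) - 9595/41313 = -20788/(4 + 5476) - 9595*1/41313 = -20788/5480 - 9595/41313 = -20788*1/5480 - 9595/41313 = -5197/1370 - 9595/41313 = -227848811/56598810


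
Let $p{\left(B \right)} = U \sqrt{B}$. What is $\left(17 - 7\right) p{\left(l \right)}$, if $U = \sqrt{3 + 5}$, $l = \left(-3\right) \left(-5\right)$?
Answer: $20 \sqrt{30} \approx 109.54$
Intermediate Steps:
$l = 15$
$U = 2 \sqrt{2}$ ($U = \sqrt{8} = 2 \sqrt{2} \approx 2.8284$)
$p{\left(B \right)} = 2 \sqrt{2} \sqrt{B}$
$\left(17 - 7\right) p{\left(l \right)} = \left(17 - 7\right) 2 \sqrt{2} \sqrt{15} = 10 \cdot 2 \sqrt{30} = 20 \sqrt{30}$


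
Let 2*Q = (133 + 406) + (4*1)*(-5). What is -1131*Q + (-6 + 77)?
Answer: -586847/2 ≈ -2.9342e+5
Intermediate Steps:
Q = 519/2 (Q = ((133 + 406) + (4*1)*(-5))/2 = (539 + 4*(-5))/2 = (539 - 20)/2 = (½)*519 = 519/2 ≈ 259.50)
-1131*Q + (-6 + 77) = -1131*519/2 + (-6 + 77) = -586989/2 + 71 = -586847/2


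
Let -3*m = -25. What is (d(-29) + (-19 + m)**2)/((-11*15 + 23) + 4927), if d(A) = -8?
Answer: 952/43065 ≈ 0.022106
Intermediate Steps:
m = 25/3 (m = -1/3*(-25) = 25/3 ≈ 8.3333)
(d(-29) + (-19 + m)**2)/((-11*15 + 23) + 4927) = (-8 + (-19 + 25/3)**2)/((-11*15 + 23) + 4927) = (-8 + (-32/3)**2)/((-165 + 23) + 4927) = (-8 + 1024/9)/(-142 + 4927) = (952/9)/4785 = (952/9)*(1/4785) = 952/43065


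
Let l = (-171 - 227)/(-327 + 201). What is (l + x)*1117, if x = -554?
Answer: -38763251/63 ≈ -6.1529e+5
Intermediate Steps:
l = 199/63 (l = -398/(-126) = -398*(-1/126) = 199/63 ≈ 3.1587)
(l + x)*1117 = (199/63 - 554)*1117 = -34703/63*1117 = -38763251/63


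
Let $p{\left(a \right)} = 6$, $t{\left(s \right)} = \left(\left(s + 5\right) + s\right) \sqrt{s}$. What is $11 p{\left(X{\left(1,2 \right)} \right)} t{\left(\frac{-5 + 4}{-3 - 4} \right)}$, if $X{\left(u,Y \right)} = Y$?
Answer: $\frac{2442 \sqrt{7}}{49} \approx 131.86$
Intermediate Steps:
$t{\left(s \right)} = \sqrt{s} \left(5 + 2 s\right)$ ($t{\left(s \right)} = \left(\left(5 + s\right) + s\right) \sqrt{s} = \left(5 + 2 s\right) \sqrt{s} = \sqrt{s} \left(5 + 2 s\right)$)
$11 p{\left(X{\left(1,2 \right)} \right)} t{\left(\frac{-5 + 4}{-3 - 4} \right)} = 11 \cdot 6 \sqrt{\frac{-5 + 4}{-3 - 4}} \left(5 + 2 \frac{-5 + 4}{-3 - 4}\right) = 66 \sqrt{- \frac{1}{-7}} \left(5 + 2 \left(- \frac{1}{-7}\right)\right) = 66 \sqrt{\left(-1\right) \left(- \frac{1}{7}\right)} \left(5 + 2 \left(\left(-1\right) \left(- \frac{1}{7}\right)\right)\right) = 66 \frac{5 + 2 \cdot \frac{1}{7}}{\sqrt{7}} = 66 \frac{\sqrt{7}}{7} \left(5 + \frac{2}{7}\right) = 66 \frac{\sqrt{7}}{7} \cdot \frac{37}{7} = 66 \frac{37 \sqrt{7}}{49} = \frac{2442 \sqrt{7}}{49}$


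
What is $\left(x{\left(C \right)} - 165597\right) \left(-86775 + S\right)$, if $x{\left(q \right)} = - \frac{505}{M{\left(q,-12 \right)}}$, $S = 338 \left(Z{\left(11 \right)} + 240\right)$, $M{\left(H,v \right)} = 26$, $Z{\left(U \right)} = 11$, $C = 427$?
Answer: $\frac{641598023}{2} \approx 3.208 \cdot 10^{8}$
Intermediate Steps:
$S = 84838$ ($S = 338 \left(11 + 240\right) = 338 \cdot 251 = 84838$)
$x{\left(q \right)} = - \frac{505}{26}$
$\left(x{\left(C \right)} - 165597\right) \left(-86775 + S\right) = \left(- \frac{505}{26} - 165597\right) \left(-86775 + 84838\right) = \left(- \frac{4306027}{26}\right) \left(-1937\right) = \frac{641598023}{2}$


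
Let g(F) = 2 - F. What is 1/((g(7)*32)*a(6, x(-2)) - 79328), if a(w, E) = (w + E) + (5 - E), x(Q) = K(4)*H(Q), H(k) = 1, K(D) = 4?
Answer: -1/81088 ≈ -1.2332e-5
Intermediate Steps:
x(Q) = 4 (x(Q) = 4*1 = 4)
a(w, E) = 5 + w (a(w, E) = (E + w) + (5 - E) = 5 + w)
1/((g(7)*32)*a(6, x(-2)) - 79328) = 1/(((2 - 1*7)*32)*(5 + 6) - 79328) = 1/(((2 - 7)*32)*11 - 79328) = 1/(-5*32*11 - 79328) = 1/(-160*11 - 79328) = 1/(-1760 - 79328) = 1/(-81088) = -1/81088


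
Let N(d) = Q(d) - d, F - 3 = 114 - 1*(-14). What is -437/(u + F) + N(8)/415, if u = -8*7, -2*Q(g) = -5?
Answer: -72707/12450 ≈ -5.8399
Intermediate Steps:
Q(g) = 5/2 (Q(g) = -½*(-5) = 5/2)
u = -56
F = 131 (F = 3 + (114 - 1*(-14)) = 3 + (114 + 14) = 3 + 128 = 131)
N(d) = 5/2 - d
-437/(u + F) + N(8)/415 = -437/(-56 + 131) + (5/2 - 1*8)/415 = -437/75 + (5/2 - 8)*(1/415) = -437*1/75 - 11/2*1/415 = -437/75 - 11/830 = -72707/12450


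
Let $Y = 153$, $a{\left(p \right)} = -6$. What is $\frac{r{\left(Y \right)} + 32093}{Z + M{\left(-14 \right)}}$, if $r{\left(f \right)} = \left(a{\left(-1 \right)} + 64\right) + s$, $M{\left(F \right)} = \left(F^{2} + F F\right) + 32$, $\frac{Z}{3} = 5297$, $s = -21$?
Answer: $\frac{6426}{3263} \approx 1.9694$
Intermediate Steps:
$Z = 15891$ ($Z = 3 \cdot 5297 = 15891$)
$M{\left(F \right)} = 32 + 2 F^{2}$ ($M{\left(F \right)} = \left(F^{2} + F^{2}\right) + 32 = 2 F^{2} + 32 = 32 + 2 F^{2}$)
$r{\left(f \right)} = 37$ ($r{\left(f \right)} = \left(-6 + 64\right) - 21 = 58 - 21 = 37$)
$\frac{r{\left(Y \right)} + 32093}{Z + M{\left(-14 \right)}} = \frac{37 + 32093}{15891 + \left(32 + 2 \left(-14\right)^{2}\right)} = \frac{32130}{15891 + \left(32 + 2 \cdot 196\right)} = \frac{32130}{15891 + \left(32 + 392\right)} = \frac{32130}{15891 + 424} = \frac{32130}{16315} = 32130 \cdot \frac{1}{16315} = \frac{6426}{3263}$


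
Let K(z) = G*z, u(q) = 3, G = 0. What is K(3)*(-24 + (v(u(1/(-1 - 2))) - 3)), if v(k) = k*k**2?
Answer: 0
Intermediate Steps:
K(z) = 0 (K(z) = 0*z = 0)
v(k) = k**3
K(3)*(-24 + (v(u(1/(-1 - 2))) - 3)) = 0*(-24 + (3**3 - 3)) = 0*(-24 + (27 - 3)) = 0*(-24 + 24) = 0*0 = 0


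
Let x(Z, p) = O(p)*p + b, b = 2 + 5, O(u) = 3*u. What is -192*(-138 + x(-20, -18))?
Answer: -161472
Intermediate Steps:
b = 7
x(Z, p) = 7 + 3*p² (x(Z, p) = (3*p)*p + 7 = 3*p² + 7 = 7 + 3*p²)
-192*(-138 + x(-20, -18)) = -192*(-138 + (7 + 3*(-18)²)) = -192*(-138 + (7 + 3*324)) = -192*(-138 + (7 + 972)) = -192*(-138 + 979) = -192*841 = -161472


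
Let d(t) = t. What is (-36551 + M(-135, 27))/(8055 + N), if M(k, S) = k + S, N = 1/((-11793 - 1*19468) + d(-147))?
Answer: -1151385872/252991439 ≈ -4.5511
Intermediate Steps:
N = -1/31408 (N = 1/((-11793 - 1*19468) - 147) = 1/((-11793 - 19468) - 147) = 1/(-31261 - 147) = 1/(-31408) = -1/31408 ≈ -3.1839e-5)
M(k, S) = S + k
(-36551 + M(-135, 27))/(8055 + N) = (-36551 + (27 - 135))/(8055 - 1/31408) = (-36551 - 108)/(252991439/31408) = -36659*31408/252991439 = -1151385872/252991439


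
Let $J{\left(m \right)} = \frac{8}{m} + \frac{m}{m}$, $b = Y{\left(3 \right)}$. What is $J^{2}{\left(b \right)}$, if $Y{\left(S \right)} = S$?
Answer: $\frac{121}{9} \approx 13.444$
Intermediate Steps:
$b = 3$
$J{\left(m \right)} = 1 + \frac{8}{m}$ ($J{\left(m \right)} = \frac{8}{m} + 1 = 1 + \frac{8}{m}$)
$J^{2}{\left(b \right)} = \left(\frac{8 + 3}{3}\right)^{2} = \left(\frac{1}{3} \cdot 11\right)^{2} = \left(\frac{11}{3}\right)^{2} = \frac{121}{9}$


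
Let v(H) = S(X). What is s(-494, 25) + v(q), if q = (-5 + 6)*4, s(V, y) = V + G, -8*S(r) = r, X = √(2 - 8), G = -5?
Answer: -499 - I*√6/8 ≈ -499.0 - 0.30619*I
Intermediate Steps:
X = I*√6 (X = √(-6) = I*√6 ≈ 2.4495*I)
S(r) = -r/8
s(V, y) = -5 + V (s(V, y) = V - 5 = -5 + V)
q = 4 (q = 1*4 = 4)
v(H) = -I*√6/8
s(-494, 25) + v(q) = (-5 - 494) - I*√6/8 = -499 - I*√6/8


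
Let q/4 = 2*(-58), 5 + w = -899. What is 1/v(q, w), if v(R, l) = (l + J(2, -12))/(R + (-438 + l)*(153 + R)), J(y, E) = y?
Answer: -208449/451 ≈ -462.19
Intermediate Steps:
w = -904 (w = -5 - 899 = -904)
q = -464 (q = 4*(2*(-58)) = 4*(-116) = -464)
v(R, l) = (2 + l)/(R + (-438 + l)*(153 + R)) (v(R, l) = (l + 2)/(R + (-438 + l)*(153 + R)) = (2 + l)/(R + (-438 + l)*(153 + R)))
1/v(q, w) = 1/((2 - 904)/(-67014 - 437*(-464) + 153*(-904) - 464*(-904))) = 1/(-902/(-67014 + 202768 - 138312 + 419456)) = 1/(-902/416898) = 1/((1/416898)*(-902)) = 1/(-451/208449) = -208449/451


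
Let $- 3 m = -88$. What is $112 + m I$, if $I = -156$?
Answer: $-4464$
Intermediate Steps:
$m = \frac{88}{3}$ ($m = \left(- \frac{1}{3}\right) \left(-88\right) = \frac{88}{3} \approx 29.333$)
$112 + m I = 112 + \frac{88}{3} \left(-156\right) = 112 - 4576 = -4464$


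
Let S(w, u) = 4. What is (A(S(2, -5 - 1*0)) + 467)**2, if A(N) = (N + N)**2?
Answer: 281961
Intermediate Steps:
A(N) = 4*N**2 (A(N) = (2*N)**2 = 4*N**2)
(A(S(2, -5 - 1*0)) + 467)**2 = (4*4**2 + 467)**2 = (4*16 + 467)**2 = (64 + 467)**2 = 531**2 = 281961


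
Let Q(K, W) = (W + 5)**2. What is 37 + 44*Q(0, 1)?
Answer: 1621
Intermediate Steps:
Q(K, W) = (5 + W)**2
37 + 44*Q(0, 1) = 37 + 44*(5 + 1)**2 = 37 + 44*6**2 = 37 + 44*36 = 37 + 1584 = 1621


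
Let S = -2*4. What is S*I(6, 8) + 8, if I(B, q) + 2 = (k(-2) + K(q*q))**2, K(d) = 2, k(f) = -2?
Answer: 24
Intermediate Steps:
I(B, q) = -2 (I(B, q) = -2 + (-2 + 2)**2 = -2 + 0**2 = -2 + 0 = -2)
S = -8
S*I(6, 8) + 8 = -8*(-2) + 8 = 16 + 8 = 24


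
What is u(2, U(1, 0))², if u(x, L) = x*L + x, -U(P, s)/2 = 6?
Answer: 484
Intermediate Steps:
U(P, s) = -12 (U(P, s) = -2*6 = -12)
u(x, L) = x + L*x (u(x, L) = L*x + x = x + L*x)
u(2, U(1, 0))² = (2*(1 - 12))² = (2*(-11))² = (-22)² = 484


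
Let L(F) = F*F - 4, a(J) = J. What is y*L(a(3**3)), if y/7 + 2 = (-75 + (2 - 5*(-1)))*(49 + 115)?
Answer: -56606550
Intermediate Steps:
L(F) = -4 + F**2 (L(F) = F**2 - 4 = -4 + F**2)
y = -78078 (y = -14 + 7*((-75 + (2 - 5*(-1)))*(49 + 115)) = -14 + 7*((-75 + (2 + 5))*164) = -14 + 7*((-75 + 7)*164) = -14 + 7*(-68*164) = -14 + 7*(-11152) = -14 - 78064 = -78078)
y*L(a(3**3)) = -78078*(-4 + (3**3)**2) = -78078*(-4 + 27**2) = -78078*(-4 + 729) = -78078*725 = -56606550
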